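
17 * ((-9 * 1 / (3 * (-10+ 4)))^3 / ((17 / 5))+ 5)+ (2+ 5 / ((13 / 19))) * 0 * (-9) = 85.62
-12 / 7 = -1.71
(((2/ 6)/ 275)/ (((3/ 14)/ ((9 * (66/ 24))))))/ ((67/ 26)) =91/ 1675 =0.05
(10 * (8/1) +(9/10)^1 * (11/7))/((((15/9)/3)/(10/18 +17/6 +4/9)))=393231/700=561.76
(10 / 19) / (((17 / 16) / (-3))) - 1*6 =-2418 / 323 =-7.49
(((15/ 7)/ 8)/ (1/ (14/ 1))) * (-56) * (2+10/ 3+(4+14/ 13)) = -28420/ 13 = -2186.15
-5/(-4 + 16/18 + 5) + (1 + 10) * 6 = 1077/17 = 63.35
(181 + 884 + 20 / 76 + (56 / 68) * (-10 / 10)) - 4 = 342522 / 323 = 1060.44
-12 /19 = -0.63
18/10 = 9/5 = 1.80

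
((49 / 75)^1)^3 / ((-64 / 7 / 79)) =-65059897 / 27000000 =-2.41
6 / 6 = 1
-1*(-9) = 9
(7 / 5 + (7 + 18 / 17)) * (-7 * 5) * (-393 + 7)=2172408 / 17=127788.71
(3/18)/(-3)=-1/18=-0.06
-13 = -13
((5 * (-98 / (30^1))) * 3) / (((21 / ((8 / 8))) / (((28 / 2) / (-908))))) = 49 / 1362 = 0.04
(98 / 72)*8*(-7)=-686 / 9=-76.22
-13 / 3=-4.33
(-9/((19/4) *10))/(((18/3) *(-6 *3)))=0.00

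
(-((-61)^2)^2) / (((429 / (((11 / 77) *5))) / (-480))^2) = -8861338240000 / 1002001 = -8843642.11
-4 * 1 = -4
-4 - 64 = -68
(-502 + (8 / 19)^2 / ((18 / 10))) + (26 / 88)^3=-138900536699 / 276762816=-501.88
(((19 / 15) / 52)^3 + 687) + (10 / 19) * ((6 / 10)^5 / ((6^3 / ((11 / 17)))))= 526517921798581 / 766401480000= 687.00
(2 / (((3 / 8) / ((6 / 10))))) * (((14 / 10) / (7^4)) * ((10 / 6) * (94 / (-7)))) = -1504 / 36015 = -0.04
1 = 1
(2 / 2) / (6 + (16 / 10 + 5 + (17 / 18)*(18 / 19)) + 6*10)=0.01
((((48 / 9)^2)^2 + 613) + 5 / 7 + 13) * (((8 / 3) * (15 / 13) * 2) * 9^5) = 3652173360 / 7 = 521739051.43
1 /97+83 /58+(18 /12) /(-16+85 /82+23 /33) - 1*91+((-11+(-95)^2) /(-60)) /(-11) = -272380728058 /3583663545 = -76.01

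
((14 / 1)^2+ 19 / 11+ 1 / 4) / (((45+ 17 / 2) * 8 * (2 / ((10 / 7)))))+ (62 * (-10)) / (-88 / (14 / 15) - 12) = 2437585 / 395472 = 6.16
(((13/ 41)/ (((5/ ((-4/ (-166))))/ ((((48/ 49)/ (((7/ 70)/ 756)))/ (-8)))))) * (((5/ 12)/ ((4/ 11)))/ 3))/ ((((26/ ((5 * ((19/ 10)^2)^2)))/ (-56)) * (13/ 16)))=103214232/ 1105975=93.32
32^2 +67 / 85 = 87107 / 85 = 1024.79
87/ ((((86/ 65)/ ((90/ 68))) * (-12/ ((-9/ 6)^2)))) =-16.32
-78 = -78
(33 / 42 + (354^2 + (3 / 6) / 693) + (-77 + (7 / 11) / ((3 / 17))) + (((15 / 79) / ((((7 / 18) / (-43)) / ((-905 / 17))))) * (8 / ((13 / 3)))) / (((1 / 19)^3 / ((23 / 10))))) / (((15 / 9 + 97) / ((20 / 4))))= 1976758749487745 / 1193776584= 1655886.68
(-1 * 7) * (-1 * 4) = 28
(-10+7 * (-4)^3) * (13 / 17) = -5954 / 17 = -350.24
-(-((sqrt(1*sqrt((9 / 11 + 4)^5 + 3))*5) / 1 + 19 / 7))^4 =-(2299 + 35*11^(3 / 4)*418678646^(1 / 4))^4 / 514675673281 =-2178145.00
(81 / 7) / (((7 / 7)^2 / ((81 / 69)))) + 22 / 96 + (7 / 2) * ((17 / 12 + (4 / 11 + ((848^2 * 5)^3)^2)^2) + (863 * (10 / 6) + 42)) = 15277807522556828893059250974871289420806177623900501475604164561481026278265598832409 / 935088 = 16338363365326930613011020000000000000000000000000000000000000000000000000000000.00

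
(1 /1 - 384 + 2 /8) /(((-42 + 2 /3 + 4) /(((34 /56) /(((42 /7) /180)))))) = 1171215 /6272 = 186.74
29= 29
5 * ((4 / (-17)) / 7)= -20 / 119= -0.17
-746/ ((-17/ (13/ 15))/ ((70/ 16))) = 33943/ 204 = 166.39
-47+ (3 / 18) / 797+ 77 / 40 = -4310953 / 95640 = -45.07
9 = 9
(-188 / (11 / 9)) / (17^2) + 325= 1031483 / 3179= 324.47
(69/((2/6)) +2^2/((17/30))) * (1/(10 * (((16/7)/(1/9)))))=8491/8160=1.04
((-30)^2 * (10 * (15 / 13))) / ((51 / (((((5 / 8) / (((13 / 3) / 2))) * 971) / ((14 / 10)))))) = 819281250 / 20111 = 40737.97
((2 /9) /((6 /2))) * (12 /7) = 8 /63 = 0.13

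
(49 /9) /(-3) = -49 /27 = -1.81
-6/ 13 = -0.46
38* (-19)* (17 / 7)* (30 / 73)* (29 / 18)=-1779730 / 1533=-1160.95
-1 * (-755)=755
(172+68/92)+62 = 5399/23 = 234.74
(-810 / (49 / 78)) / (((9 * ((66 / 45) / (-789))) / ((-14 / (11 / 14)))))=-166163400 / 121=-1373251.24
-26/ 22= -13/ 11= -1.18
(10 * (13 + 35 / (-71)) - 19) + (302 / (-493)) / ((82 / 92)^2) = 6195816951 / 58840043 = 105.30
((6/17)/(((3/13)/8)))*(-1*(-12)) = 2496/17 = 146.82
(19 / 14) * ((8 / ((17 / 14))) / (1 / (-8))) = -1216 / 17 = -71.53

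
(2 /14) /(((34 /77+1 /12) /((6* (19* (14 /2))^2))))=14009688 /485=28885.95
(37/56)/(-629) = -1/952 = -0.00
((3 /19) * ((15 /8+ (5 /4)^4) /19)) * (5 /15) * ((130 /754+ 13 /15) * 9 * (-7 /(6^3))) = -0.00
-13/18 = -0.72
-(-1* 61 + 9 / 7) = 418 / 7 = 59.71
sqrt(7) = 2.65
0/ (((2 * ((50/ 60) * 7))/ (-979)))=0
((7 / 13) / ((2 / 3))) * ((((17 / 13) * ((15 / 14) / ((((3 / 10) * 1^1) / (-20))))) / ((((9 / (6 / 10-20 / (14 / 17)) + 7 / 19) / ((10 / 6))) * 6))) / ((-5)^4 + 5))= 33470875 / 11626524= 2.88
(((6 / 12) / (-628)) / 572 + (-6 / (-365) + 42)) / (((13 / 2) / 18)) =116.35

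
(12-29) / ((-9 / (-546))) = -3094 / 3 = -1031.33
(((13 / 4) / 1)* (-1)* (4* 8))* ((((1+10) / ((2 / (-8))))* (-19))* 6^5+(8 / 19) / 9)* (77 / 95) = -547977834.34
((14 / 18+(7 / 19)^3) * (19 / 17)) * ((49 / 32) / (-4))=-625975 / 1767456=-0.35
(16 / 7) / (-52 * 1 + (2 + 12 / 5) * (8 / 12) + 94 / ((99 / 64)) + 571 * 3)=7920 / 5976089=0.00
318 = 318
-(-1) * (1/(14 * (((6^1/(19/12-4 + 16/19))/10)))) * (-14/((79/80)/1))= 35900/13509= 2.66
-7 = -7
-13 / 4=-3.25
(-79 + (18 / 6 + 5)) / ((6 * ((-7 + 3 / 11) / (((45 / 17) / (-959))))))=-11715 / 2412844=-0.00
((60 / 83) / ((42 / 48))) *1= 480 / 581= 0.83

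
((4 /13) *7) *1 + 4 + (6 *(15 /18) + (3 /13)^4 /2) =637211 /57122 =11.16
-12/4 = -3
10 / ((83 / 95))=950 / 83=11.45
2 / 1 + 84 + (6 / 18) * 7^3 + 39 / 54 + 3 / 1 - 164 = 721 / 18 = 40.06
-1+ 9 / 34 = -25 / 34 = -0.74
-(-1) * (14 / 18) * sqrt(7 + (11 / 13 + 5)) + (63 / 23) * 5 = 7 * sqrt(2171) / 117 + 315 / 23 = 16.48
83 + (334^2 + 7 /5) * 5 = 557870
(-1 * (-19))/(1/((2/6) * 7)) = 133/3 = 44.33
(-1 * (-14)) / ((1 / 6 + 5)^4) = 18144 / 923521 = 0.02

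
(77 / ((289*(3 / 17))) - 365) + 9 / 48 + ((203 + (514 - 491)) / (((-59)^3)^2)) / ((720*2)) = -11723090719258619 / 32268108235365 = -363.30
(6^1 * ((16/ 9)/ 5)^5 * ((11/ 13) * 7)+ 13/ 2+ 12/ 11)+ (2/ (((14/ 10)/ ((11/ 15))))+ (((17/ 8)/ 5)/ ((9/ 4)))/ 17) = 544999952333/ 61570884375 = 8.85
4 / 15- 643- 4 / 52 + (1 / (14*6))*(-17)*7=-167499 / 260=-644.23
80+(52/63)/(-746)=1879894/23499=80.00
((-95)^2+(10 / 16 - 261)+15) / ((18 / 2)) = 70237 / 72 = 975.51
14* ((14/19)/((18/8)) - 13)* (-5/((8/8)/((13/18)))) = 985985/1539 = 640.67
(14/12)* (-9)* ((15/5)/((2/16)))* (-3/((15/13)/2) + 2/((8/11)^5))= -23894073/20480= -1166.70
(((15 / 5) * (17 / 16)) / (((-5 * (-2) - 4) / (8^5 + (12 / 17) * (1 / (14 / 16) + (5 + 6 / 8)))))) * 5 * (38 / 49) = 67510.43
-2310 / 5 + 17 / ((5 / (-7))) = -2429 / 5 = -485.80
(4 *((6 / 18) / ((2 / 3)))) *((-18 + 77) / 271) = 0.44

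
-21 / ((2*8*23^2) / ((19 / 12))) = -0.00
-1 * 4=-4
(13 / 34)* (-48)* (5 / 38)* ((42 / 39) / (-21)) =0.12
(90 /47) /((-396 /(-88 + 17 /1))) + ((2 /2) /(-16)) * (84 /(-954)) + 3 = 2202271 /657624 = 3.35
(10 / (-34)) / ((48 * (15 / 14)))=-0.01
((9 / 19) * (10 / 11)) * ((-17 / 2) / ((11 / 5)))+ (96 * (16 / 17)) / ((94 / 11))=16365777 / 1836901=8.91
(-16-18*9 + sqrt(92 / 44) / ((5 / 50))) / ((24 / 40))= -890 / 3 + 50*sqrt(253) / 33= -272.57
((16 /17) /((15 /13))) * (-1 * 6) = -416 /85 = -4.89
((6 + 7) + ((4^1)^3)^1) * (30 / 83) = 2310 / 83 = 27.83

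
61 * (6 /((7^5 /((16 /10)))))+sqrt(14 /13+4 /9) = 2928 /84035+sqrt(2314) /39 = 1.27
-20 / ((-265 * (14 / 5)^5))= 3125 / 7126168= 0.00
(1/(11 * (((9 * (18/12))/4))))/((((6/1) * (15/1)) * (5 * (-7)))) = -4/467775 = -0.00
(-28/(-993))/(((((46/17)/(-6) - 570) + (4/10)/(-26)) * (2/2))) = -7735/156488194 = -0.00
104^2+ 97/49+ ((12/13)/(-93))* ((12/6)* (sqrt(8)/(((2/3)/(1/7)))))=530081/49 - 24* sqrt(2)/2821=10817.97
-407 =-407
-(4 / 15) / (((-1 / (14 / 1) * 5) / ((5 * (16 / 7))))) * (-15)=-128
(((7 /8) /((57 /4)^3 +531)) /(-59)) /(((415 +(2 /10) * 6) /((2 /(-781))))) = 0.00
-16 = -16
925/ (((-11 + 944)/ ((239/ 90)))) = 44215/ 16794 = 2.63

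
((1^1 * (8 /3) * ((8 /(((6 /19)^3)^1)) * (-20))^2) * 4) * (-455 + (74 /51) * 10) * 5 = -67640685866560000 /111537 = -606441681832.58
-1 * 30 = -30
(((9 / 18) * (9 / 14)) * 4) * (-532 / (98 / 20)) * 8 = -1116.73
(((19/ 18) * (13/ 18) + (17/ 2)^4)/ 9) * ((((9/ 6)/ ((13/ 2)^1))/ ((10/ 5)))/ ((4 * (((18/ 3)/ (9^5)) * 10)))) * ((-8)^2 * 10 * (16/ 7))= 2192245236/ 91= 24090606.99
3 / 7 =0.43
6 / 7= 0.86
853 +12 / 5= 855.40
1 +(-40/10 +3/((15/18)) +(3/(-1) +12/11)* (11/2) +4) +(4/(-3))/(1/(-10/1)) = 223/30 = 7.43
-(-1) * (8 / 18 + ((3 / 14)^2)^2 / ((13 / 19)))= 2011483 / 4494672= 0.45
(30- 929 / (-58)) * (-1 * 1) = -2669 / 58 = -46.02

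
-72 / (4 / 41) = -738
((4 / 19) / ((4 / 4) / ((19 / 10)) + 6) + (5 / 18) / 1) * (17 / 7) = 2941 / 3906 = 0.75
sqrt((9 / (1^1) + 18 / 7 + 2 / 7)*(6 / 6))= sqrt(581) / 7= 3.44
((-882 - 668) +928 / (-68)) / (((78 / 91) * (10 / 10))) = -93037 / 51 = -1824.25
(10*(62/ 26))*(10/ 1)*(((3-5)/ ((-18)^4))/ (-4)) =775/ 682344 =0.00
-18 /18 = -1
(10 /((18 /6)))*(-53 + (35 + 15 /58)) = -1715 /29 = -59.14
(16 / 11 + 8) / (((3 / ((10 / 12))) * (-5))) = -52 / 99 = -0.53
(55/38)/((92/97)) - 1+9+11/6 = 119137/10488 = 11.36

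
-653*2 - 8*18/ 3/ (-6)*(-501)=-5314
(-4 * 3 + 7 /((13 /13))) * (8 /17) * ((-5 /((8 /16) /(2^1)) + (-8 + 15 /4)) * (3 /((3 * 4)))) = 485 /34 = 14.26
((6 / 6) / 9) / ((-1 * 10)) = -0.01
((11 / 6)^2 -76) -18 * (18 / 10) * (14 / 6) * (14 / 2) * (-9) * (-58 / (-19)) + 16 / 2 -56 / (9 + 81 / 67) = 49483807 / 3420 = 14468.95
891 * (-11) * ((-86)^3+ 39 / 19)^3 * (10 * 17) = 2940776166954271515627656250 / 6859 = 428747072015493733142973.60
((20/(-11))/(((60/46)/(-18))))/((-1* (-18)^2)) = -23/297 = -0.08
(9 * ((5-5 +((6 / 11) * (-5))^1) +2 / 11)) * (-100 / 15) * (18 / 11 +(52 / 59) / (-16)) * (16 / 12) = 2298800 / 7139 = 322.01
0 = 0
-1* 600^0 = -1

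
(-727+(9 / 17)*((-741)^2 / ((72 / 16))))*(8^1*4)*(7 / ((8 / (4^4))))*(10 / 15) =15566071808 / 51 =305217094.27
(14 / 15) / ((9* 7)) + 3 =407 / 135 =3.01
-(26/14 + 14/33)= -527/231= -2.28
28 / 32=7 / 8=0.88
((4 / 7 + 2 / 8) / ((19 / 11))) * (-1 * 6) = -759 / 266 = -2.85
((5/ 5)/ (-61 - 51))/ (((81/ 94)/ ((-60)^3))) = 47000/ 21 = 2238.10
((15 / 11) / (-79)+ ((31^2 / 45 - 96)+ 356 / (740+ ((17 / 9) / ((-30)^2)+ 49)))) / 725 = -18546452077382 / 181189686731625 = -0.10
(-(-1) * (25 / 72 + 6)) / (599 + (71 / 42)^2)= 22393 / 2123354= 0.01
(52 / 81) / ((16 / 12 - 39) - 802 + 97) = -13 / 15039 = -0.00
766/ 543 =1.41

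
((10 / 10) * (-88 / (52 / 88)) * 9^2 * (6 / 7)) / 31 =-940896 / 2821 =-333.53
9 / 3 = 3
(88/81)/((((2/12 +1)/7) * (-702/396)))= -3872/1053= -3.68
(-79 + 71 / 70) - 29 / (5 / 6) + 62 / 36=-6997 / 63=-111.06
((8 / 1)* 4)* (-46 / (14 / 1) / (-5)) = 736 / 35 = 21.03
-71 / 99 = -0.72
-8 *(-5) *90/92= 900/23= 39.13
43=43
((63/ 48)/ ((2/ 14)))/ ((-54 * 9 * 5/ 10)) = -49/ 1296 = -0.04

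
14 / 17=0.82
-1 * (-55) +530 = 585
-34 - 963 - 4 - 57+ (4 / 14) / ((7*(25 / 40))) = -259194 / 245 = -1057.93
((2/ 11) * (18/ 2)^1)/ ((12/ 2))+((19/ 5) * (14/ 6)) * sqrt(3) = 3/ 11+133 * sqrt(3)/ 15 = 15.63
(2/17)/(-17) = -0.01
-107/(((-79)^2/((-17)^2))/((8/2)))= -123692/6241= -19.82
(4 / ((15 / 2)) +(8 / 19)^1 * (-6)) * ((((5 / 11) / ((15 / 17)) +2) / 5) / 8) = -5893 / 47025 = -0.13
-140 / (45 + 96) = -140 / 141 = -0.99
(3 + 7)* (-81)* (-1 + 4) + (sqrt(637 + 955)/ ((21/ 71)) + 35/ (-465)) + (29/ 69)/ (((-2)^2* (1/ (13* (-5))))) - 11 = -6981425/ 2852 + 142* sqrt(398)/ 21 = -2313.01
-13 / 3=-4.33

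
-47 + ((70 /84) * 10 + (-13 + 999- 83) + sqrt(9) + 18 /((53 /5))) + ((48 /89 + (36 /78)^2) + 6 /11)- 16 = 22474590830 /26306709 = 854.33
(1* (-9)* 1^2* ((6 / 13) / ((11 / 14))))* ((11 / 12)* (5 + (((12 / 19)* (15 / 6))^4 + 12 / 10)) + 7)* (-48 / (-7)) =-62088889392 / 93179515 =-666.34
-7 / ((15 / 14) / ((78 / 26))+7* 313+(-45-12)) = -98 / 29881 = -0.00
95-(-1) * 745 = 840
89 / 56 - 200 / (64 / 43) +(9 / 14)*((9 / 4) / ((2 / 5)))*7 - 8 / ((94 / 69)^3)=-1286510459 / 11628176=-110.64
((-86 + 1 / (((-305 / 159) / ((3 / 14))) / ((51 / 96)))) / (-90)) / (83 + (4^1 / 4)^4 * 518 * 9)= 11759149 / 58352112000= 0.00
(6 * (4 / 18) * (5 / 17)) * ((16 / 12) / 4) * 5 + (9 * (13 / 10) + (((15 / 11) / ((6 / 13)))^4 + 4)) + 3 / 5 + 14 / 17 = 16841492597 / 179205840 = 93.98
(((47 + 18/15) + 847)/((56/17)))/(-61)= -4.46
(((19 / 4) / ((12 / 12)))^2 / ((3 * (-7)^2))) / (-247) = -19 / 30576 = -0.00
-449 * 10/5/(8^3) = -1.75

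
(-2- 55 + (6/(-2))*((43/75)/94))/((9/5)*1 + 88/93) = -12461349/600190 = -20.76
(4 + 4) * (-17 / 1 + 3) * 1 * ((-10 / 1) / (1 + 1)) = 560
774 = 774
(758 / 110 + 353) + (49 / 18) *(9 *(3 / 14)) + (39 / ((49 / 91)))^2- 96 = 59452119 / 10780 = 5515.04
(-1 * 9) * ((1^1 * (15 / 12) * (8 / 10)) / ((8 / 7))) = -63 / 8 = -7.88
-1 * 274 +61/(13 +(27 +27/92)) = -1010106/3707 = -272.49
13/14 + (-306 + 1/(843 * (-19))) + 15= -290.07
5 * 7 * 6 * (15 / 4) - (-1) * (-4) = 1567 / 2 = 783.50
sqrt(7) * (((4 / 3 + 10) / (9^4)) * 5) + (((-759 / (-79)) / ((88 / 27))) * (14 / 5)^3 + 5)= 170 * sqrt(7) / 19683 + 688384 / 9875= 69.73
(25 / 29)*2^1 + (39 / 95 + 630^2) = 1093465381 / 2755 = 396902.13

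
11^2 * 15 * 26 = 47190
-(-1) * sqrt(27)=3 * sqrt(3)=5.20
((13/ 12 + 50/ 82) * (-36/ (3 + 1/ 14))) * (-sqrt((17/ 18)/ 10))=5831 * sqrt(85)/ 8815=6.10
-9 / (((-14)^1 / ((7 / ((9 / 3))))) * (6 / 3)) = 3 / 4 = 0.75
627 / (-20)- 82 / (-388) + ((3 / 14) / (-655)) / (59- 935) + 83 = 51.86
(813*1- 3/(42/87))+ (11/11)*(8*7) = 12079/14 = 862.79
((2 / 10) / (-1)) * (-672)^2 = -451584 / 5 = -90316.80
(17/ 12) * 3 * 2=17/ 2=8.50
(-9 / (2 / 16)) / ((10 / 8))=-288 / 5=-57.60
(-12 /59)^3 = -1728 /205379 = -0.01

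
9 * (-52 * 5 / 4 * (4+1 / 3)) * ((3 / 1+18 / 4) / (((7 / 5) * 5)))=-38025 / 14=-2716.07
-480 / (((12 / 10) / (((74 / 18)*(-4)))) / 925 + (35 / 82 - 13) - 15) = 17.41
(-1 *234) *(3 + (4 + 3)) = -2340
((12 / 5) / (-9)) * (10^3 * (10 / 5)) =-1600 / 3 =-533.33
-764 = -764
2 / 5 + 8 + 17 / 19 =883 / 95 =9.29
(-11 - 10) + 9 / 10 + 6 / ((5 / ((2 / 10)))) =-19.86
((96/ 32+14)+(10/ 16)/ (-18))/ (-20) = -2443/ 2880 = -0.85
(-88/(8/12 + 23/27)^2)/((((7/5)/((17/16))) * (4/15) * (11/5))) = -49.37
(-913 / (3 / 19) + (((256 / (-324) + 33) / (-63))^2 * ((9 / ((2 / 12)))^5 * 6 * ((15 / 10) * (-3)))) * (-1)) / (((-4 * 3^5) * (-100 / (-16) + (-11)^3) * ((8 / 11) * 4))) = 5240091008911 / 6057138528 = 865.11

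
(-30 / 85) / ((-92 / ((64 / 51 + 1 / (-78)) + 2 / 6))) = 2089 / 345644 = 0.01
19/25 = 0.76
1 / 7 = 0.14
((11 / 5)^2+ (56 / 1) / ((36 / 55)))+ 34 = 124.40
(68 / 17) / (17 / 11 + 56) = 44 / 633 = 0.07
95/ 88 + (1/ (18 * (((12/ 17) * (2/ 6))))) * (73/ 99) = 1117/ 891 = 1.25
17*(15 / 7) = 255 / 7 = 36.43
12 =12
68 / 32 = 17 / 8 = 2.12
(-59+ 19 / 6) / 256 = -335 / 1536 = -0.22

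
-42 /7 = -6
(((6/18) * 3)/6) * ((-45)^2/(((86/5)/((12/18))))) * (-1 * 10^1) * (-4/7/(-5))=-4500/301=-14.95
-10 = -10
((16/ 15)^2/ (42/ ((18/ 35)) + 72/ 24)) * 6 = 256/ 3175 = 0.08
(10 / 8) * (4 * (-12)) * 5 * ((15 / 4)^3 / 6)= -84375 / 32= -2636.72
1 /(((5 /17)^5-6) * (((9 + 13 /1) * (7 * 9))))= -1419857 /11803199562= -0.00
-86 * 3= -258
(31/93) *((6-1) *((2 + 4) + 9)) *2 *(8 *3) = 1200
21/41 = 0.51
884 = 884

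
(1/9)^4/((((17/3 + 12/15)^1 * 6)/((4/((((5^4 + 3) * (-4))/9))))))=-5/88815528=-0.00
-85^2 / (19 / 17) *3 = -368475 / 19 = -19393.42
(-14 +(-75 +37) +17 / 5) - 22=-353 / 5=-70.60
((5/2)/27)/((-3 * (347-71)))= -5/44712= -0.00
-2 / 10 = -1 / 5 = -0.20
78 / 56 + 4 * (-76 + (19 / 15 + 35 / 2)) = -95567 / 420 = -227.54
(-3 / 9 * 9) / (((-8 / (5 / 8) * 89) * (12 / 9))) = 45 / 22784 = 0.00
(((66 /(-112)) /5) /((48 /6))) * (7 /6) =-0.02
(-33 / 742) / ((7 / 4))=-66 / 2597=-0.03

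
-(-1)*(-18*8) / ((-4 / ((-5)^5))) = -112500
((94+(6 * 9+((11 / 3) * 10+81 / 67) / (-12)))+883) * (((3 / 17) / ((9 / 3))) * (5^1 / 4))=12395795 / 164016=75.58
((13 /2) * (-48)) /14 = -156 /7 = -22.29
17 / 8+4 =6.12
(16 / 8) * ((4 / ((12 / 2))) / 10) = 2 / 15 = 0.13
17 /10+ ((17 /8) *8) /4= 119 /20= 5.95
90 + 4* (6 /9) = 278 /3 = 92.67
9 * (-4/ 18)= -2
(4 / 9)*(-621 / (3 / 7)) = -644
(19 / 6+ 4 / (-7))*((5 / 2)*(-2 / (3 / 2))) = -545 / 63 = -8.65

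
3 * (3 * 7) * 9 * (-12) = -6804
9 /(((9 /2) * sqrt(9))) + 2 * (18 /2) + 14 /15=19.60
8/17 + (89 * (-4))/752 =-9/3196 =-0.00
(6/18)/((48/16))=1/9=0.11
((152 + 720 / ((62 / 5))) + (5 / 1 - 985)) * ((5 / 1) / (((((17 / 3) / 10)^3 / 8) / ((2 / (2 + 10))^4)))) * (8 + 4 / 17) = -163800000 / 152303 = -1075.49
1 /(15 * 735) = 1 /11025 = 0.00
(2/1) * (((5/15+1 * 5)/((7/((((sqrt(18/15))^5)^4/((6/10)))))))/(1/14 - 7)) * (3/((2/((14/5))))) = -9.53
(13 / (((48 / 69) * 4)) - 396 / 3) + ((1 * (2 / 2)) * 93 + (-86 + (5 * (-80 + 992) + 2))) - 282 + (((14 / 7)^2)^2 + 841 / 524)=35022289 / 8384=4177.28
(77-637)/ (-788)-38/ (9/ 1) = -6226/ 1773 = -3.51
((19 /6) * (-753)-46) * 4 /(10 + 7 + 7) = -405.08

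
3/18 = 0.17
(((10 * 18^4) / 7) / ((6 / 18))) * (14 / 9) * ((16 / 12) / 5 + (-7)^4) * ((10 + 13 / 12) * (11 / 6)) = 34146876456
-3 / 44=-0.07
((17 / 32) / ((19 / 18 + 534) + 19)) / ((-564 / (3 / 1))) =-153 / 29998784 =-0.00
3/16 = 0.19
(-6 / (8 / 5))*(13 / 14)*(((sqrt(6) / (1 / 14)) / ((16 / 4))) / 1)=-195*sqrt(6) / 16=-29.85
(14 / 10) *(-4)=-28 / 5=-5.60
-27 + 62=35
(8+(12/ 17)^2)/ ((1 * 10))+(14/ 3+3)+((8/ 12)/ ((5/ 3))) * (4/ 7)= 8.75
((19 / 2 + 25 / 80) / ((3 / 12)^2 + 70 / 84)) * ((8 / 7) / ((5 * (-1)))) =-3768 / 1505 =-2.50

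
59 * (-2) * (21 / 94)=-1239 / 47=-26.36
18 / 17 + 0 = 18 / 17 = 1.06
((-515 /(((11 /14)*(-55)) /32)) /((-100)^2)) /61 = 2884 /4613125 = 0.00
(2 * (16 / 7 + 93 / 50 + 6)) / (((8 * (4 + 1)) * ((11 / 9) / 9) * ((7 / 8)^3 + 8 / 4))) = 18408384 / 13157375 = 1.40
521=521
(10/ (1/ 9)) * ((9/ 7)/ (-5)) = -23.14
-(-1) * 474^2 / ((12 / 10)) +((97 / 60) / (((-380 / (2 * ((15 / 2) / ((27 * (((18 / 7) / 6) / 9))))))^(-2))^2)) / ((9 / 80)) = 39283112094 / 2401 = 16361146.23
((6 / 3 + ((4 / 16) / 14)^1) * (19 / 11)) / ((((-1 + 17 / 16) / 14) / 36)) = 28106.18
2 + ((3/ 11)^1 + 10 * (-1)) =-85/ 11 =-7.73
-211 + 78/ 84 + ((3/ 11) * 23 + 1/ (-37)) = -1161399/ 5698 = -203.83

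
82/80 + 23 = 961/40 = 24.02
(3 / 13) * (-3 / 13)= -9 / 169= -0.05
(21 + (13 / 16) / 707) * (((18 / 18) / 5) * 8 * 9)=427617 / 1414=302.42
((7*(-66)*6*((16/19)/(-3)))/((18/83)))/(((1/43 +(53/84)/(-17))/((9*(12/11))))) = -41098434048/16169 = -2541804.32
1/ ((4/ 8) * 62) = 1/ 31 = 0.03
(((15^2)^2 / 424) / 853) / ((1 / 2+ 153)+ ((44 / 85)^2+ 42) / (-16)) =365765625 / 394204712863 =0.00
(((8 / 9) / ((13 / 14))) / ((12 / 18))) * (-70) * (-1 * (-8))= -804.10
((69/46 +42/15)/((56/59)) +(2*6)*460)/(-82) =-75457/1120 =-67.37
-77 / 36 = -2.14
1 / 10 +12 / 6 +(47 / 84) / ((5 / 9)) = 87 / 28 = 3.11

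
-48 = -48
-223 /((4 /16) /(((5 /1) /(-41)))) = 4460 /41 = 108.78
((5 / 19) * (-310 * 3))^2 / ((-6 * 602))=-1801875 / 108661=-16.58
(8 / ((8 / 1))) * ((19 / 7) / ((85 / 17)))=19 / 35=0.54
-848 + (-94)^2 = 7988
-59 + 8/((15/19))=-733/15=-48.87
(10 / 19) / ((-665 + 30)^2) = 0.00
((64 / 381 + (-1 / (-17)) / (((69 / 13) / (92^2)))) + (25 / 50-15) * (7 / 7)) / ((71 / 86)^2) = 3807013342 / 32650557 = 116.60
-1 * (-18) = 18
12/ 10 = 6/ 5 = 1.20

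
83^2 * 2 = 13778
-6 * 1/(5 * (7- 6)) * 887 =-5322/5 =-1064.40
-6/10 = -3/5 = -0.60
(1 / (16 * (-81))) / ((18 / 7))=-7 / 23328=-0.00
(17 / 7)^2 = 289 / 49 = 5.90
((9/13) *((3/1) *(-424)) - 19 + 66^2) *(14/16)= 3024.34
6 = 6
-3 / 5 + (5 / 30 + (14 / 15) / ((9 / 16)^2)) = 1223 / 486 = 2.52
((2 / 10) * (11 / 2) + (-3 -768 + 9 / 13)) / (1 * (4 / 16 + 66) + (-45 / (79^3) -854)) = 98604841766 / 100981794485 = 0.98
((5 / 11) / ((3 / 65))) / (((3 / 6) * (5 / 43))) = 5590 / 33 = 169.39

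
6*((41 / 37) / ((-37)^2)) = 246 / 50653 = 0.00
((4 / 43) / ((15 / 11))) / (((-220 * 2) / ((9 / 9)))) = -1 / 6450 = -0.00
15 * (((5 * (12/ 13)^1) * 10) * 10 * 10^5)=9000000000/ 13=692307692.31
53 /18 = 2.94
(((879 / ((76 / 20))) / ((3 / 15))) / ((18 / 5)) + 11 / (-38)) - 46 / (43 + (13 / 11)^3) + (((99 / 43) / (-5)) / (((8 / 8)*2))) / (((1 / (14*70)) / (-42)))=79275628053 / 8092385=9796.32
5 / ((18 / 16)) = 40 / 9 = 4.44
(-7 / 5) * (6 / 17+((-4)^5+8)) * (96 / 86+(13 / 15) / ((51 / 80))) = 1968600256 / 559215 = 3520.29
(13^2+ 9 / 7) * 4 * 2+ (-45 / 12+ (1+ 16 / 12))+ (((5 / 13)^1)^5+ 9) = 42724576717 / 31188612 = 1369.88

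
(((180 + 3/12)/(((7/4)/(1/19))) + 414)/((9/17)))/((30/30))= 135473/171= 792.24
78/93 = 26/31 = 0.84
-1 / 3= -0.33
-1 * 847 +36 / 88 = -18625 / 22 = -846.59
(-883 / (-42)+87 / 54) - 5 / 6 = 2747 / 126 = 21.80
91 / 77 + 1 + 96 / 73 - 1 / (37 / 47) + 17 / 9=1100482 / 267399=4.12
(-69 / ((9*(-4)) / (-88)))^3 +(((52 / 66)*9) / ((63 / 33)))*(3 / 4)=-1813757971 / 378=-4798301.51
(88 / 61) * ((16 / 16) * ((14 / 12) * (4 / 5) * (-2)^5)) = -39424 / 915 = -43.09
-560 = -560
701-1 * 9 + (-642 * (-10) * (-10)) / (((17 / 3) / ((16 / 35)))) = -533972 / 119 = -4487.16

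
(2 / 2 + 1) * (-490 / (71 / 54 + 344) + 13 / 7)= 114382 / 130529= 0.88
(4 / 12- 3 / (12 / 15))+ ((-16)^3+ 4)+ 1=-49133 / 12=-4094.42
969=969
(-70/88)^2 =1225/1936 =0.63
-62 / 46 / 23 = -31 / 529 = -0.06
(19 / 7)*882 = 2394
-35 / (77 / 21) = -105 / 11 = -9.55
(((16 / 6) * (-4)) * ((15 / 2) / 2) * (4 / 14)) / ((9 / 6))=-160 / 21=-7.62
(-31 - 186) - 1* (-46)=-171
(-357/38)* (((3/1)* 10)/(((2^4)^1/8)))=-5355/38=-140.92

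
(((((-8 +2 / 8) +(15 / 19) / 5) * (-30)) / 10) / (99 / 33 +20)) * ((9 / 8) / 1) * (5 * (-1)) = -77895 / 13984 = -5.57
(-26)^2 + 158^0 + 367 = 1044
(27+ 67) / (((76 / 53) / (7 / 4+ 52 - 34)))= 196789 / 152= 1294.66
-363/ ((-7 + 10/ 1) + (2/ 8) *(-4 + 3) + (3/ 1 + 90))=-1452/ 383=-3.79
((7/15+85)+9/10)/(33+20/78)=33683/12970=2.60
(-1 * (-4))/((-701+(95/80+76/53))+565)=-0.03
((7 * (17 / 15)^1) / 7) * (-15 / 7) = -2.43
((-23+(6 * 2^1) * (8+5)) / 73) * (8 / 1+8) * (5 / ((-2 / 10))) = -53200 / 73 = -728.77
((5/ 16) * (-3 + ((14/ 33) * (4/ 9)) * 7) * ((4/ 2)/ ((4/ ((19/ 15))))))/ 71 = -9481/ 2024352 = -0.00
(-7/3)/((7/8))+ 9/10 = -1.77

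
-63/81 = -0.78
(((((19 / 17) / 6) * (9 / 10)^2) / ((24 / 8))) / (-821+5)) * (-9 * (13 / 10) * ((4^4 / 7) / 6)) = 2223 / 505750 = 0.00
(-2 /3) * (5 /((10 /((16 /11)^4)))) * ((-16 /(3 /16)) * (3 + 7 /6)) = 209715200 /395307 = 530.51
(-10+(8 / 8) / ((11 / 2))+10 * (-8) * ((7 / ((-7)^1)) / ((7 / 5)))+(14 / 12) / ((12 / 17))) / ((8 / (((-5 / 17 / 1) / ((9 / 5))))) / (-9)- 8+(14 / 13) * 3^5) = 88247575 / 466904592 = 0.19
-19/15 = -1.27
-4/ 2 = -2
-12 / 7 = -1.71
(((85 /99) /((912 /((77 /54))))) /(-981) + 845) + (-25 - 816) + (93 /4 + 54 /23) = 295997296819 /10000643616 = 29.60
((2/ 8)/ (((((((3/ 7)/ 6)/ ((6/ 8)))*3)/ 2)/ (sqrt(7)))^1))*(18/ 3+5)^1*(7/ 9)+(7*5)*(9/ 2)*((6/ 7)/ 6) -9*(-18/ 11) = 819/ 22+539*sqrt(7)/ 36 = 76.84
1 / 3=0.33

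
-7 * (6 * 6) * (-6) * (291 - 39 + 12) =399168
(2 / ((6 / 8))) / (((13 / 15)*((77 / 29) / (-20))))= -23200 / 1001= -23.18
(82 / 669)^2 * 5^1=33620 / 447561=0.08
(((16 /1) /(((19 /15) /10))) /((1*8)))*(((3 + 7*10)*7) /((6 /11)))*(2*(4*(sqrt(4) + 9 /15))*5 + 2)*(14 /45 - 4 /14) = 6809440 /171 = 39821.29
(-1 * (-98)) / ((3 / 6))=196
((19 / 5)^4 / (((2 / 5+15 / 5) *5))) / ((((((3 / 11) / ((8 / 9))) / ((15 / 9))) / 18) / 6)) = 45872992 / 6375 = 7195.76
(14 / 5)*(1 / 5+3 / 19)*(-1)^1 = -476 / 475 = -1.00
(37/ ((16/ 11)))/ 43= 407/ 688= 0.59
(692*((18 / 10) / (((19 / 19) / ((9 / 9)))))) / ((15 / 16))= 33216 / 25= 1328.64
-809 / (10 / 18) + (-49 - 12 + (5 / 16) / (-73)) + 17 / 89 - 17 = -797318737 / 519760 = -1534.01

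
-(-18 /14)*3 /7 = 27 /49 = 0.55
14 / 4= 7 / 2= 3.50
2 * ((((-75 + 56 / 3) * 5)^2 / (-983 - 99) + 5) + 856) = 7670393 / 4869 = 1575.35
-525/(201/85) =-14875/67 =-222.01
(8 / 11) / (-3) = -8 / 33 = -0.24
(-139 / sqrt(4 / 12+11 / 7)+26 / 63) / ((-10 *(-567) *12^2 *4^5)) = 13 / 26336378880 - 139 *sqrt(210) / 16721510400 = -0.00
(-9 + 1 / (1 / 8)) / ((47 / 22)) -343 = -16143 / 47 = -343.47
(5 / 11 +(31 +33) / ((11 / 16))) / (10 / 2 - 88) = -1029 / 913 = -1.13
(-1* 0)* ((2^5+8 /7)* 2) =0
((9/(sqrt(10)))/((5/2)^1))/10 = 9 * sqrt(10)/250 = 0.11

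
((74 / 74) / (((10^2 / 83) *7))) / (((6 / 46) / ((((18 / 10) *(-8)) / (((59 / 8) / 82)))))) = -7513824 / 51625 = -145.55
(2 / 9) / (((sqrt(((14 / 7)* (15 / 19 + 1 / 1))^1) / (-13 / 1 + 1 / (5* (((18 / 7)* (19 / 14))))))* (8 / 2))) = -5533* sqrt(323) / 261630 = -0.38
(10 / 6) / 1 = 5 / 3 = 1.67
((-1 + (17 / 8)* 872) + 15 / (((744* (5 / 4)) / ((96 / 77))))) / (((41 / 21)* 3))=4420772 / 13981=316.20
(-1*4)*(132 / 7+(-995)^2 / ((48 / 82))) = -6765246.26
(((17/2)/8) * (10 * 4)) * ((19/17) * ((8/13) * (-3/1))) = -1140/13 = -87.69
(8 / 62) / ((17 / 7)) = 28 / 527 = 0.05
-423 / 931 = -0.45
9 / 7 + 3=30 / 7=4.29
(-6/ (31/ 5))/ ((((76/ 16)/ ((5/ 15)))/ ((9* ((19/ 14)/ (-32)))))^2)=-135/ 194432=-0.00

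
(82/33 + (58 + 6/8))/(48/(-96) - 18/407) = -299071/2658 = -112.52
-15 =-15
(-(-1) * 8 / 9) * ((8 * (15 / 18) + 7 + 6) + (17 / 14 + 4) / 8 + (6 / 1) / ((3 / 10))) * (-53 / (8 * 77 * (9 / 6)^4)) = -0.61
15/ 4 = 3.75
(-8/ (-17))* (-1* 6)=-48/ 17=-2.82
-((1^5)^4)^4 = -1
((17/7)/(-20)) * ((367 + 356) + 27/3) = -3111/35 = -88.89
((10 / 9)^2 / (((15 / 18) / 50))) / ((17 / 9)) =2000 / 51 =39.22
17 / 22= 0.77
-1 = -1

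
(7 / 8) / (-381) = -7 / 3048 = -0.00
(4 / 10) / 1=2 / 5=0.40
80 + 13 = 93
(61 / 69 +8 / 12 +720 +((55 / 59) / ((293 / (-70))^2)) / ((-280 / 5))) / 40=504350707109 / 27959302320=18.04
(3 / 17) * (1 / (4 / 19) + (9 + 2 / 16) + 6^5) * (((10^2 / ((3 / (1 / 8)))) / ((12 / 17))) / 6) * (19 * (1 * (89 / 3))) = 878178575 / 1152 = 762307.79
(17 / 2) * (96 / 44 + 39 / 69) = 11815 / 506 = 23.35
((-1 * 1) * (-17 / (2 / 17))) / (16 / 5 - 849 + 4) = -1445 / 8418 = -0.17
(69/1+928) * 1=997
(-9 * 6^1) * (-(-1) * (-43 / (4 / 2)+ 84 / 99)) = 12267 / 11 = 1115.18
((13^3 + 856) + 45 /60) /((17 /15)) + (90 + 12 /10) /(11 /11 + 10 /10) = 931629 /340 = 2740.09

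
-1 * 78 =-78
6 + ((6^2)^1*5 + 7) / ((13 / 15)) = 2883 / 13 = 221.77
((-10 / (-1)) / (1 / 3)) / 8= 15 / 4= 3.75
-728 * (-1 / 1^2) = 728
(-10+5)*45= -225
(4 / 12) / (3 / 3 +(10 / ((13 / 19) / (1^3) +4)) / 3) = 89 / 457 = 0.19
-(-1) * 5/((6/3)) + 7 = 19/2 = 9.50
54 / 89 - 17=-1459 / 89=-16.39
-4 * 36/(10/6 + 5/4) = -1728/35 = -49.37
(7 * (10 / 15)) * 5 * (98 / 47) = 6860 / 141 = 48.65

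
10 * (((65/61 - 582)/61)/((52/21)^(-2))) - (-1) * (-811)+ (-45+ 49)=-2282472007/1640961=-1390.94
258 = 258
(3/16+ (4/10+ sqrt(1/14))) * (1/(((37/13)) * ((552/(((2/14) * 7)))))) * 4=0.00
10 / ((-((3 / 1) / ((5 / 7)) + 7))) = -0.89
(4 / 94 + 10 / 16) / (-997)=-251 / 374872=-0.00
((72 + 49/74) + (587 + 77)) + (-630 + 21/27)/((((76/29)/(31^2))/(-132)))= 128470334899/4218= 30457642.22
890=890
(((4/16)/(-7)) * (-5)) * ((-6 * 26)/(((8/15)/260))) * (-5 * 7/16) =950625/32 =29707.03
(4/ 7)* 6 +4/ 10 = 134/ 35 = 3.83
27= 27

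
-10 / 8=-5 / 4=-1.25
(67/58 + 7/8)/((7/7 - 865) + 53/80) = -4710/2002943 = -0.00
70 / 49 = 10 / 7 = 1.43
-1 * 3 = -3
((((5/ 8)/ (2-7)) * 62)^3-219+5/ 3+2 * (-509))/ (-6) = 283.47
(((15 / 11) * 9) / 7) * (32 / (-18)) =-240 / 77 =-3.12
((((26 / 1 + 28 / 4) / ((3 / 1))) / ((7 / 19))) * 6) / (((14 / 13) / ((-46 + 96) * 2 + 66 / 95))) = 16750.26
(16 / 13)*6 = 96 / 13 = 7.38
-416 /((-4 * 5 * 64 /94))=611 /20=30.55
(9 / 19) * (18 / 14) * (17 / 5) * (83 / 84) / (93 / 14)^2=4233 / 91295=0.05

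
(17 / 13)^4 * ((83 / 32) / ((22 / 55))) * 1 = 34661215 / 1827904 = 18.96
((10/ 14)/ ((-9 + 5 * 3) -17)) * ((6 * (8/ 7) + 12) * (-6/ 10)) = 36/ 49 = 0.73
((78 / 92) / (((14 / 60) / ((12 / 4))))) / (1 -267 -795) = -1755 / 170821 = -0.01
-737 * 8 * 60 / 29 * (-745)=263551200 / 29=9087972.41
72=72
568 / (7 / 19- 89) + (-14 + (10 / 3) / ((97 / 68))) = -2213992 / 122511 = -18.07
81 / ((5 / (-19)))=-1539 / 5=-307.80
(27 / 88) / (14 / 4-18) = -0.02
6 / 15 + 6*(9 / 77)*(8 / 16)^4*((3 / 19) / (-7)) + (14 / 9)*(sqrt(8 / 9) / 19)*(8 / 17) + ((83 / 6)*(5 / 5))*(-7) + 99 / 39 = -1500076511 / 15975960 + 224*sqrt(2) / 8721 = -93.86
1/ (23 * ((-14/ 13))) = -13/ 322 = -0.04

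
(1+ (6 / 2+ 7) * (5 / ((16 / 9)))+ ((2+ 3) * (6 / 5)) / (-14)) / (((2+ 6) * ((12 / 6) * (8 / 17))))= 27319 / 7168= 3.81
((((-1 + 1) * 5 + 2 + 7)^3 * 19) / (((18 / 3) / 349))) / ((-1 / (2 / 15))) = -537111 / 5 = -107422.20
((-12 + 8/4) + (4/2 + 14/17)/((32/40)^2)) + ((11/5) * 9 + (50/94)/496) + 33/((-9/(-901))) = 19723333783/5944560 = 3317.88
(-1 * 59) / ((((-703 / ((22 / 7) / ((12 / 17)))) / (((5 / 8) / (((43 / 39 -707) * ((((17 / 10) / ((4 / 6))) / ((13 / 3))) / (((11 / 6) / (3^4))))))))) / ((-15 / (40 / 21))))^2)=-616788361475 / 3623727729581492944896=-0.00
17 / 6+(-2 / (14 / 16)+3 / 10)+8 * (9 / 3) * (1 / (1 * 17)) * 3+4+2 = 19783 / 1785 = 11.08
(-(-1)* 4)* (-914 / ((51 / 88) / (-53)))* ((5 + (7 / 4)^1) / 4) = 9591516 / 17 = 564206.82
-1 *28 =-28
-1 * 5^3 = -125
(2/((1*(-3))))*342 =-228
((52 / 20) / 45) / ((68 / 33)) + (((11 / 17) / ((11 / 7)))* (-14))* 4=-117457 / 5100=-23.03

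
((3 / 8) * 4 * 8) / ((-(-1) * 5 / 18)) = 216 / 5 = 43.20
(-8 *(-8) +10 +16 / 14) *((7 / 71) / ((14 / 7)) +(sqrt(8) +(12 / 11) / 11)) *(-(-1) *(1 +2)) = 2012739 / 60137 +3156 *sqrt(2) / 7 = 671.08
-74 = -74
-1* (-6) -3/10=57/10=5.70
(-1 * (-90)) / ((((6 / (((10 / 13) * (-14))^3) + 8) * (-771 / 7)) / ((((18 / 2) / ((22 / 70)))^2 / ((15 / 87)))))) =-165814500600000 / 341115711673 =-486.09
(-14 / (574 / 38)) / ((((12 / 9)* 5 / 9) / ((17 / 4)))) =-8721 / 1640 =-5.32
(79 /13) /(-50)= -0.12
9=9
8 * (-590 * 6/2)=-14160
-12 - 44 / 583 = -640 / 53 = -12.08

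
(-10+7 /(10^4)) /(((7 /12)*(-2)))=299979 /35000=8.57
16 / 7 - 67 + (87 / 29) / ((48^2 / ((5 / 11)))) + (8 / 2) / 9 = -11401879 / 177408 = -64.27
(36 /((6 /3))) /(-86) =-9 /43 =-0.21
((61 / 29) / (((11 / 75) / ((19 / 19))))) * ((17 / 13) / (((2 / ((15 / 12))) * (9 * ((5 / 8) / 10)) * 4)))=129625 / 24882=5.21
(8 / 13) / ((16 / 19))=19 / 26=0.73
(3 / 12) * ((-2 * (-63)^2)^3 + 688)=-125047004246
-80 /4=-20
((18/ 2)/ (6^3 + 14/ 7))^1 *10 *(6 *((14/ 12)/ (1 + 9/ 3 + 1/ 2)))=70/ 109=0.64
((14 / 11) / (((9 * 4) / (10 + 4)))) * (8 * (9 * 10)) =3920 / 11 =356.36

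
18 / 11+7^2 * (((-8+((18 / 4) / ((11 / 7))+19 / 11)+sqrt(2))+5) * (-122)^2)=729316 * sqrt(2)+12763048 / 11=2191685.67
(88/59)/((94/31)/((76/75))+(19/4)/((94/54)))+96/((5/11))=39518742208/186884565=211.46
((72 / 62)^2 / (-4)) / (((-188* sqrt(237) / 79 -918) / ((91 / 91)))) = 0.00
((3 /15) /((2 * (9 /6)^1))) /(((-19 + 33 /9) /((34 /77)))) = -17 /8855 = -0.00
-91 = -91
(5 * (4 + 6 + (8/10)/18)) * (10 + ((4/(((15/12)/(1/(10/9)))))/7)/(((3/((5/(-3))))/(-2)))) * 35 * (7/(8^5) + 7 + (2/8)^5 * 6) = 527486825/4096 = 128780.96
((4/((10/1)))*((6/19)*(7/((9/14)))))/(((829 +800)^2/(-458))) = -179536/756287685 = -0.00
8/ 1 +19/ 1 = 27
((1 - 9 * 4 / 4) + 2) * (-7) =42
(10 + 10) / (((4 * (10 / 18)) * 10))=9 / 10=0.90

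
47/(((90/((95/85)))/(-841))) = -751013/1530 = -490.86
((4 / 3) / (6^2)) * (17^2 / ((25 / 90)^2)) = 3468 / 25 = 138.72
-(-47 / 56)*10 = 235 / 28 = 8.39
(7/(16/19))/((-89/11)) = -1463/1424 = -1.03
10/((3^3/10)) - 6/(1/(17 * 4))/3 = -132.30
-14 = -14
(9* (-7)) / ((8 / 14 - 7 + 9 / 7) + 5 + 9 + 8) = -441 / 118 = -3.74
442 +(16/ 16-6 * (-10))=503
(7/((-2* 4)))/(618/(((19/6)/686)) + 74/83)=-11039/1689020080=-0.00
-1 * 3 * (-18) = 54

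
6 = 6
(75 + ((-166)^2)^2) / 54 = 759333211 / 54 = 14061726.13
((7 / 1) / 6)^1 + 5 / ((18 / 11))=38 / 9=4.22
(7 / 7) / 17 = 1 / 17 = 0.06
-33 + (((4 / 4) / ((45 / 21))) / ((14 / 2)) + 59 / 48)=-7609 / 240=-31.70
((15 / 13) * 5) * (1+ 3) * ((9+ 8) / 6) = 850 / 13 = 65.38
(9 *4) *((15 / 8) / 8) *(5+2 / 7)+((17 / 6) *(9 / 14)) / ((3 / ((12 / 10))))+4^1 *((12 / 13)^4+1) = 835389143 / 15994160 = 52.23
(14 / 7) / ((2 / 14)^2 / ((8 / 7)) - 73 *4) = -112 / 16351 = -0.01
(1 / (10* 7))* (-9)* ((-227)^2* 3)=-1391283 / 70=-19875.47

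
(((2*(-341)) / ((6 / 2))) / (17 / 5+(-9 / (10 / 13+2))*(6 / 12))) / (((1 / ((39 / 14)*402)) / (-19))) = 2725090.87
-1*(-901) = 901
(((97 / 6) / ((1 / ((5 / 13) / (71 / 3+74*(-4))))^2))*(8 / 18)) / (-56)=-2425 / 9475673844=-0.00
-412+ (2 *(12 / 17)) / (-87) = -203124 / 493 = -412.02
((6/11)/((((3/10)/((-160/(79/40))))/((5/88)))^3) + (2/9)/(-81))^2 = 107495723369324038347802475328004/27692303686911822697443441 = 3881790.57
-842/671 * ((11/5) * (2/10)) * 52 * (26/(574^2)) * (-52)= 14798992/125612725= 0.12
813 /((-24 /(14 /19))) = -1897 /76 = -24.96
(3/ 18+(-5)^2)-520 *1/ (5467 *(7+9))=412661/ 16401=25.16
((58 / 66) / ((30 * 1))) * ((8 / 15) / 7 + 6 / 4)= 9599 / 207900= 0.05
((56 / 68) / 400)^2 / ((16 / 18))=441 / 92480000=0.00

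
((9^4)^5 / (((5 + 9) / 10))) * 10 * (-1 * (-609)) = 52885844746897640284350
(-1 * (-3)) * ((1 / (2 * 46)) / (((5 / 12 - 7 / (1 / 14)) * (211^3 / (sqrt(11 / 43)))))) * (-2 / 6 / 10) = 0.00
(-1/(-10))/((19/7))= 7/190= 0.04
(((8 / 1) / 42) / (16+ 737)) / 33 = 4 / 521829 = 0.00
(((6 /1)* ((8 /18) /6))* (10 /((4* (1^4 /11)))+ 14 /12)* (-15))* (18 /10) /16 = -43 /2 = -21.50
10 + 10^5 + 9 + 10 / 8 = 400081 / 4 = 100020.25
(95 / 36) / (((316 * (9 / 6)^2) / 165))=5225 / 8532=0.61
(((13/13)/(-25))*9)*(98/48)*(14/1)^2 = -7203/50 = -144.06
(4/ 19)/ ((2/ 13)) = 26/ 19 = 1.37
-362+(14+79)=-269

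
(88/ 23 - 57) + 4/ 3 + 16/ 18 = -10547/ 207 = -50.95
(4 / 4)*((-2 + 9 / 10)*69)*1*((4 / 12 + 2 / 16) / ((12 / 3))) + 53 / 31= -69313 / 9920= -6.99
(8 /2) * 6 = 24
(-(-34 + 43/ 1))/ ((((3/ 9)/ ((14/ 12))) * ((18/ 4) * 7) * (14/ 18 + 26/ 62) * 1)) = -279/ 334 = -0.84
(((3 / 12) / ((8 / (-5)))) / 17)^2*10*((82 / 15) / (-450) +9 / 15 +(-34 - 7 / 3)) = -120641 / 3995136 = -0.03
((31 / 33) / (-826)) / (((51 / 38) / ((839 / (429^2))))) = -494171 / 127923034239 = -0.00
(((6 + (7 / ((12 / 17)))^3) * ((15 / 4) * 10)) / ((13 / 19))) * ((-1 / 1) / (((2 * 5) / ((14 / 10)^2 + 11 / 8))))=-21487413671 / 1198080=-17934.87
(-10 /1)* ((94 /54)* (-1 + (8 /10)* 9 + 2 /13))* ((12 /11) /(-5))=24.13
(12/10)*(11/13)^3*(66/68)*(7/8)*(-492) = -113453109/373490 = -303.76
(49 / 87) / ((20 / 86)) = 2107 / 870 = 2.42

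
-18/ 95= -0.19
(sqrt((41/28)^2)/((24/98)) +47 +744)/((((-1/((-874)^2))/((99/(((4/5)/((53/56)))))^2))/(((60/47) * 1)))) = -3591576999180658125/336896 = -10660788490159.15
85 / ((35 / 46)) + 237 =2441 / 7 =348.71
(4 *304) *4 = 4864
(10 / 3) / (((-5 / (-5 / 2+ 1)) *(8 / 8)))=1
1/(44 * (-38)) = -0.00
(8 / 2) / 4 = 1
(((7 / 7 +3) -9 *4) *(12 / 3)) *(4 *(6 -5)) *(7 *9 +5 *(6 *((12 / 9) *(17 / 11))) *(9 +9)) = -6621696 / 11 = -601972.36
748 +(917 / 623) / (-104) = 6923357 / 9256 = 747.99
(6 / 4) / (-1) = -3 / 2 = -1.50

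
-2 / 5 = -0.40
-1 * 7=-7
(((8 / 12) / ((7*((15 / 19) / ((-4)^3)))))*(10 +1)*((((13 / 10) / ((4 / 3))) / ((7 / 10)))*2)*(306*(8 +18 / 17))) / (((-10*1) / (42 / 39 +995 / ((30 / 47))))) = 17902478528 / 175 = 102299877.30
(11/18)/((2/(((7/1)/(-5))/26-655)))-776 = -4568407/4680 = -976.16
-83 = -83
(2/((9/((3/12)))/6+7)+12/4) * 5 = 205/13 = 15.77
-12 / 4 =-3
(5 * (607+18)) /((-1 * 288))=-3125 /288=-10.85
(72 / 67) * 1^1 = 1.07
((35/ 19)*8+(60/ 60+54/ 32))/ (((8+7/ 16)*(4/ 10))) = 5297/ 1026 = 5.16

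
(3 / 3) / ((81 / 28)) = 28 / 81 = 0.35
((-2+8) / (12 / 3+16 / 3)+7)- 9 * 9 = -1027 / 14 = -73.36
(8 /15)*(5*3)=8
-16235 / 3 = -5411.67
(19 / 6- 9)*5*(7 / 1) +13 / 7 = -8497 / 42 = -202.31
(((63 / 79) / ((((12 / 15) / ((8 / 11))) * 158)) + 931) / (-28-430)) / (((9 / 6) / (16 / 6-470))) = 633.32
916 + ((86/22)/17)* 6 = 171550/187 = 917.38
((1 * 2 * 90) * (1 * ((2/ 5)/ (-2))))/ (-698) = 18/ 349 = 0.05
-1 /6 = -0.17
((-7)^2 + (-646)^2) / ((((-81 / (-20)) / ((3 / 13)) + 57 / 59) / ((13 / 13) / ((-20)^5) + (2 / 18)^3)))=15756112142797 / 509693472000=30.91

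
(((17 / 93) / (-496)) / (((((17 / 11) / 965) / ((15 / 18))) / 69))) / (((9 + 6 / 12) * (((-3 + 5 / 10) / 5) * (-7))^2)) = -1220725 / 10736292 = -0.11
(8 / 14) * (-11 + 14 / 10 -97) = -2132 / 35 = -60.91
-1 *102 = -102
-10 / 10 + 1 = 0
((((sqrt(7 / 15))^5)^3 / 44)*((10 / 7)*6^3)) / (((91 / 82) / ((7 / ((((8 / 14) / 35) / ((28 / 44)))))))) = 3308995774*sqrt(105) / 5972484375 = 5.68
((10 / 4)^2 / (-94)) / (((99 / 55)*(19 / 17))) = -2125 / 64296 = -0.03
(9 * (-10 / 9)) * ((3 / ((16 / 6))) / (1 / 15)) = -675 / 4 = -168.75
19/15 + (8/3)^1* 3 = 139/15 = 9.27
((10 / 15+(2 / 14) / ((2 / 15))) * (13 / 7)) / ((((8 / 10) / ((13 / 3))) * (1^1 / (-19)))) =-1172015 / 3528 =-332.20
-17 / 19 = -0.89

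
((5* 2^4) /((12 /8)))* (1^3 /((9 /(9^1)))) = 160 /3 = 53.33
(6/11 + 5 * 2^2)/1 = 226/11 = 20.55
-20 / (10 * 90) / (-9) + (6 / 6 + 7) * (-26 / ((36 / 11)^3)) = -86479 / 14580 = -5.93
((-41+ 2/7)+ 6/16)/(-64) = 2259/3584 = 0.63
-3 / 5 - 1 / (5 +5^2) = -19 / 30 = -0.63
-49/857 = -0.06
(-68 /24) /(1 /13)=-221 /6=-36.83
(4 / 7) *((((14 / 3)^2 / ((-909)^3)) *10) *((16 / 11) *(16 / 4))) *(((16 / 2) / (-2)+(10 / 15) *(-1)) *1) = 0.00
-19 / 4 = -4.75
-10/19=-0.53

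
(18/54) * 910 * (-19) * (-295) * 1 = 5100550/3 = 1700183.33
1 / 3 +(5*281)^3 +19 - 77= 2773505067.33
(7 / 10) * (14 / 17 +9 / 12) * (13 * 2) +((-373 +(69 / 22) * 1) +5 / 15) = -3824809 / 11220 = -340.89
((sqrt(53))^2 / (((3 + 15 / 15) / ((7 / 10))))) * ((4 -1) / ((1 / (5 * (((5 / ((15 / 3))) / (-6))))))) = -371 / 16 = -23.19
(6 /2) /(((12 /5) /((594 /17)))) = 1485 /34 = 43.68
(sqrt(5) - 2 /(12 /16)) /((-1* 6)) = 4 /9 - sqrt(5) /6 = 0.07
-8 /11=-0.73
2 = 2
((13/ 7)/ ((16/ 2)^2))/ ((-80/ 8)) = -13/ 4480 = -0.00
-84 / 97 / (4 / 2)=-42 / 97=-0.43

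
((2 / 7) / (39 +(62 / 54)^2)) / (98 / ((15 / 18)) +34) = 3645 / 77976976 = 0.00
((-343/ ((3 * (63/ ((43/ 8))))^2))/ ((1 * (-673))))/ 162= 12943/ 5086717056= 0.00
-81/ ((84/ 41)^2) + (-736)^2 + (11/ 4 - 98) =541581.45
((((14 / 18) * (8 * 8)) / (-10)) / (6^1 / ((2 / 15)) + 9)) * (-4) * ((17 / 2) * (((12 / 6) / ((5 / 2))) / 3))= 15232 / 18225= 0.84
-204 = -204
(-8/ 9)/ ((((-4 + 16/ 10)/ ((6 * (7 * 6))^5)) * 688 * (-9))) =-2613824640/ 43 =-60786619.53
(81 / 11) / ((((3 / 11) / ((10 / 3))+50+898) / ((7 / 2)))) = 945 / 34763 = 0.03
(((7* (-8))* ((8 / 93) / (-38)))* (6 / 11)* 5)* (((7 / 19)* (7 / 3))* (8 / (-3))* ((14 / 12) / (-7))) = 439040 / 3323727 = 0.13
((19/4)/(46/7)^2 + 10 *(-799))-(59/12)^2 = -305239655/38088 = -8014.06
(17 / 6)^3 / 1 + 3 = 5561 / 216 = 25.75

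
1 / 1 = 1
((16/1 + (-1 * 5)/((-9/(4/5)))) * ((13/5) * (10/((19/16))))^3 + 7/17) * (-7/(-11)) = 1267913729971/11543697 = 109836.02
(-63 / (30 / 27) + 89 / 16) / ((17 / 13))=-53183 / 1360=-39.11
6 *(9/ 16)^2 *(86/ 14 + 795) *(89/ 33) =5053509/ 1232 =4101.87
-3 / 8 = -0.38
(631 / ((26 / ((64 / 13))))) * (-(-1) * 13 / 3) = 20192 / 39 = 517.74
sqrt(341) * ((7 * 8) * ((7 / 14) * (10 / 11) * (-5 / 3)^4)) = 175000 * sqrt(341) / 891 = 3626.92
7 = 7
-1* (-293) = 293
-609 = -609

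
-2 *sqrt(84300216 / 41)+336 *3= 1008-44 *sqrt(7141134) / 41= -1859.82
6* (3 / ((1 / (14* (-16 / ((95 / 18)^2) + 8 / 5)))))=258.45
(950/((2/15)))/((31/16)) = 114000/31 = 3677.42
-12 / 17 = -0.71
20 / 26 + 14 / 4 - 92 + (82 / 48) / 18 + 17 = -396691 / 5616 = -70.64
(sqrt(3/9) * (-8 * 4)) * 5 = -92.38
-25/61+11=646/61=10.59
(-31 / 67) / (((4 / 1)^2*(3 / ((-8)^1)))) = 31 / 402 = 0.08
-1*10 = -10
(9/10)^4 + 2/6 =0.99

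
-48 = -48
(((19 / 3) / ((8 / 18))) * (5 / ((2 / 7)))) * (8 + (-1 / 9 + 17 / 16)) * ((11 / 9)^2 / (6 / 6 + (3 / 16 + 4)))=103719385 / 161352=642.81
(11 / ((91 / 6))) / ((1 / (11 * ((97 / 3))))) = 257.96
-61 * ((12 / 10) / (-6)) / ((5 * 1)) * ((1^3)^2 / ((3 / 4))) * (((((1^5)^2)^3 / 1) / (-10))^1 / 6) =-61 / 1125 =-0.05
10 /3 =3.33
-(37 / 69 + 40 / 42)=-719 / 483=-1.49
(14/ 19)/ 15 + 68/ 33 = 2.11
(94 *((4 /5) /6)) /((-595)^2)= 188 /5310375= 0.00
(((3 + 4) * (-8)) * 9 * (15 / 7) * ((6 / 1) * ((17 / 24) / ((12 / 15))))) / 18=-1275 / 4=-318.75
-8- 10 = -18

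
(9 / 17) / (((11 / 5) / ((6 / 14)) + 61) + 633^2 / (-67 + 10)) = -2565 / 33738149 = -0.00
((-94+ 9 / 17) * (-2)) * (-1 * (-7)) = 22246 / 17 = 1308.59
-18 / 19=-0.95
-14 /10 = -7 /5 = -1.40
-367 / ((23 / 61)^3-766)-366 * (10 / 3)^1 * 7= -1484640780633 / 173855279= -8539.52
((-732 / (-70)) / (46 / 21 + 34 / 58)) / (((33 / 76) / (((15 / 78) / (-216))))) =-1769 / 229086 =-0.01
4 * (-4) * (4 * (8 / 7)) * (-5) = 2560 / 7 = 365.71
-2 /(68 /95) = -95 /34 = -2.79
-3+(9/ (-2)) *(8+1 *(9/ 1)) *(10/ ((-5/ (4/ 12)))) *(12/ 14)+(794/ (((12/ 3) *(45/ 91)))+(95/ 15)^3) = 1315747/ 1890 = 696.16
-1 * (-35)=35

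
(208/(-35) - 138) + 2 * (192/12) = -3918/35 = -111.94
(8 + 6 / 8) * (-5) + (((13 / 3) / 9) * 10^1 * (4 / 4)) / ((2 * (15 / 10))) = -13655 / 324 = -42.15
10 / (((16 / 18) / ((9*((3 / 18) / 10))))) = 27 / 16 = 1.69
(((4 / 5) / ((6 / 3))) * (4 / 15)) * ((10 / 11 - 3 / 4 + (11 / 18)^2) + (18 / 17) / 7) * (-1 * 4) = -2320112 / 7952175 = -0.29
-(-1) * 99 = 99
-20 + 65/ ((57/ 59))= 47.28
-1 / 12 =-0.08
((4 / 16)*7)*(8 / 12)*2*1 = 7 / 3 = 2.33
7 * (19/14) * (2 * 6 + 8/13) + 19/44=120.28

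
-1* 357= -357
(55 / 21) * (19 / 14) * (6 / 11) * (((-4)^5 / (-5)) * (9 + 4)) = 252928 / 49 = 5161.80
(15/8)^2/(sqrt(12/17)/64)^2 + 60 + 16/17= 347836/17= 20460.94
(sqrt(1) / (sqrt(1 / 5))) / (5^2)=sqrt(5) / 25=0.09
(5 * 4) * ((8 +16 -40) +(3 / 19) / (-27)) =-320.12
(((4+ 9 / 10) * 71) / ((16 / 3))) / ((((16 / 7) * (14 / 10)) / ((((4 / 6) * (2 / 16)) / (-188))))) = -3479 / 385024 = -0.01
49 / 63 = 7 / 9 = 0.78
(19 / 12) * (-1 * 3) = -19 / 4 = -4.75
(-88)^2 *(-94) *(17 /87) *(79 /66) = -44437184 /261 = -170257.41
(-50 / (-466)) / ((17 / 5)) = 125 / 3961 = 0.03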